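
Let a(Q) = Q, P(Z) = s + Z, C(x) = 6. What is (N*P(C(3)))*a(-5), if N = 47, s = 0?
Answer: -1410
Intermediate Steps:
P(Z) = Z (P(Z) = 0 + Z = Z)
(N*P(C(3)))*a(-5) = (47*6)*(-5) = 282*(-5) = -1410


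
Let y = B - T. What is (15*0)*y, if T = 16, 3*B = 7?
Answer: 0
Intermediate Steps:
B = 7/3 (B = (1/3)*7 = 7/3 ≈ 2.3333)
y = -41/3 (y = 7/3 - 1*16 = 7/3 - 16 = -41/3 ≈ -13.667)
(15*0)*y = (15*0)*(-41/3) = 0*(-41/3) = 0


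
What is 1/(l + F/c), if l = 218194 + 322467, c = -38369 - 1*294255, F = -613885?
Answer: 332624/179837438349 ≈ 1.8496e-6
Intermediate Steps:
c = -332624 (c = -38369 - 294255 = -332624)
l = 540661
1/(l + F/c) = 1/(540661 - 613885/(-332624)) = 1/(540661 - 613885*(-1/332624)) = 1/(540661 + 613885/332624) = 1/(179837438349/332624) = 332624/179837438349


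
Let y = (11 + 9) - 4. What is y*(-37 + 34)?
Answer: -48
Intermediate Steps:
y = 16 (y = 20 - 4 = 16)
y*(-37 + 34) = 16*(-37 + 34) = 16*(-3) = -48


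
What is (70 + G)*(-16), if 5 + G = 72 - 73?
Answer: -1024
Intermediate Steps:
G = -6 (G = -5 + (72 - 73) = -5 - 1 = -6)
(70 + G)*(-16) = (70 - 6)*(-16) = 64*(-16) = -1024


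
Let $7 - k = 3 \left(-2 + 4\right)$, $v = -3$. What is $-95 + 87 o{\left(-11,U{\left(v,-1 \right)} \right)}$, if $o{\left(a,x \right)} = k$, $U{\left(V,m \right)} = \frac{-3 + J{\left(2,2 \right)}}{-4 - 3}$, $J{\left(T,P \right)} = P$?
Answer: $-8$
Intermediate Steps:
$k = 1$ ($k = 7 - 3 \left(-2 + 4\right) = 7 - 3 \cdot 2 = 7 - 6 = 1$)
$U{\left(V,m \right)} = \frac{1}{7}$ ($U{\left(V,m \right)} = \frac{-3 + 2}{-4 - 3} = - \frac{1}{-7} = \left(-1\right) \left(- \frac{1}{7}\right) = \frac{1}{7}$)
$o{\left(a,x \right)} = 1$
$-95 + 87 o{\left(-11,U{\left(v,-1 \right)} \right)} = -95 + 87 \cdot 1 = -95 + 87 = -8$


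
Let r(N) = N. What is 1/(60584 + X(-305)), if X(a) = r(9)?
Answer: 1/60593 ≈ 1.6504e-5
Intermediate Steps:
X(a) = 9
1/(60584 + X(-305)) = 1/(60584 + 9) = 1/60593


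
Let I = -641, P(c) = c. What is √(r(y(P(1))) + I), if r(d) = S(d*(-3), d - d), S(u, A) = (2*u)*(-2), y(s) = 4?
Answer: I*√593 ≈ 24.352*I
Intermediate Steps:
S(u, A) = -4*u
r(d) = 12*d (r(d) = -4*d*(-3) = -(-12)*d = 12*d)
√(r(y(P(1))) + I) = √(12*4 - 641) = √(48 - 641) = √(-593) = I*√593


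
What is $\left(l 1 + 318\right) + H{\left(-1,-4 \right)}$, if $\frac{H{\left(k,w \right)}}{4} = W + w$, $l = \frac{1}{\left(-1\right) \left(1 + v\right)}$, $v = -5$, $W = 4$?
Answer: $\frac{1273}{4} \approx 318.25$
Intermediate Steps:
$l = \frac{1}{4}$ ($l = \frac{1}{\left(-1\right) \left(1 - 5\right)} = \frac{1}{\left(-1\right) \left(-4\right)} = \frac{1}{4} \approx 0.25$)
$H{\left(k,w \right)} = 16 + 4 w$ ($H{\left(k,w \right)} = 4 \left(4 + w\right) = 16 + 4 w$)
$\left(l 1 + 318\right) + H{\left(-1,-4 \right)} = \left(\frac{1}{4} \cdot 1 + 318\right) + \left(16 + 4 \left(-4\right)\right) = \left(\frac{1}{4} + 318\right) + \left(16 - 16\right) = \frac{1273}{4} + 0 = \frac{1273}{4}$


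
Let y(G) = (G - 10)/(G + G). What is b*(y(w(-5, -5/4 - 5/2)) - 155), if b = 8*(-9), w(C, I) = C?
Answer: 11052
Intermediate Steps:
y(G) = (-10 + G)/(2*G) (y(G) = (-10 + G)/((2*G)) = (-10 + G)*(1/(2*G)) = (-10 + G)/(2*G))
b = -72
b*(y(w(-5, -5/4 - 5/2)) - 155) = -72*((½)*(-10 - 5)/(-5) - 155) = -72*((½)*(-⅕)*(-15) - 155) = -72*(3/2 - 155) = -72*(-307/2) = 11052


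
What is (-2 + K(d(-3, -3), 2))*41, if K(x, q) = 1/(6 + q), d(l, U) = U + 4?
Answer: -615/8 ≈ -76.875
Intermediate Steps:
d(l, U) = 4 + U
(-2 + K(d(-3, -3), 2))*41 = (-2 + 1/(6 + 2))*41 = (-2 + 1/8)*41 = (-2 + ⅛)*41 = -15/8*41 = -615/8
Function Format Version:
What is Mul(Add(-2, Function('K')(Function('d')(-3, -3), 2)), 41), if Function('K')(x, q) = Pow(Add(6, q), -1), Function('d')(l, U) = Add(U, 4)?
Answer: Rational(-615, 8) ≈ -76.875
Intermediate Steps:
Function('d')(l, U) = Add(4, U)
Mul(Add(-2, Function('K')(Function('d')(-3, -3), 2)), 41) = Mul(Add(-2, Pow(Add(6, 2), -1)), 41) = Mul(Add(-2, Pow(8, -1)), 41) = Mul(Add(-2, Rational(1, 8)), 41) = Mul(Rational(-15, 8), 41) = Rational(-615, 8)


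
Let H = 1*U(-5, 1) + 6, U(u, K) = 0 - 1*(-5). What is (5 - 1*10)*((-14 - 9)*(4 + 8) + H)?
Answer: 1325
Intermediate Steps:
U(u, K) = 5 (U(u, K) = 0 + 5 = 5)
H = 11 (H = 1*5 + 6 = 5 + 6 = 11)
(5 - 1*10)*((-14 - 9)*(4 + 8) + H) = (5 - 1*10)*((-14 - 9)*(4 + 8) + 11) = (5 - 10)*(-23*12 + 11) = -5*(-276 + 11) = -5*(-265) = 1325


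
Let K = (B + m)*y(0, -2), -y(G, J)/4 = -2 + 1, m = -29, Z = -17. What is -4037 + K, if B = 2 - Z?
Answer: -4077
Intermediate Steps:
y(G, J) = 4 (y(G, J) = -4*(-2 + 1) = -4*(-1) = 4)
B = 19 (B = 2 - 1*(-17) = 2 + 17 = 19)
K = -40 (K = (19 - 29)*4 = -10*4 = -40)
-4037 + K = -4037 - 40 = -4077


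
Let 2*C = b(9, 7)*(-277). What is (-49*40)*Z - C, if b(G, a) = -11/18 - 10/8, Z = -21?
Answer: 2944961/72 ≈ 40902.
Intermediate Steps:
b(G, a) = -67/36 (b(G, a) = -11*1/18 - 10*1/8 = -11/18 - 5/4 = -67/36)
C = 18559/72 (C = (-67/36*(-277))/2 = (1/2)*(18559/36) = 18559/72 ≈ 257.76)
(-49*40)*Z - C = -49*40*(-21) - 1*18559/72 = -1960*(-21) - 18559/72 = 41160 - 18559/72 = 2944961/72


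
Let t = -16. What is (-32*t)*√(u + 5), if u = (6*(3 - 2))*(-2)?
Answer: 512*I*√7 ≈ 1354.6*I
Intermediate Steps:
u = -12 (u = (6*1)*(-2) = 6*(-2) = -12)
(-32*t)*√(u + 5) = (-32*(-16))*√(-12 + 5) = 512*√(-7) = 512*(I*√7) = 512*I*√7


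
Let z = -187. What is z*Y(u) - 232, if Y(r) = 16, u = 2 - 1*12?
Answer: -3224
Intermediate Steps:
u = -10 (u = 2 - 12 = -10)
z*Y(u) - 232 = -187*16 - 232 = -2992 - 232 = -3224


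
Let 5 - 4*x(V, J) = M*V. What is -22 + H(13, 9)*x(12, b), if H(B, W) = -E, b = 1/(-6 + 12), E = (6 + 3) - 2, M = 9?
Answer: 633/4 ≈ 158.25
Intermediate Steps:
E = 7 (E = 9 - 2 = 7)
b = ⅙ (b = 1/6 = ⅙ ≈ 0.16667)
x(V, J) = 5/4 - 9*V/4
H(B, W) = -7 (H(B, W) = -1*7 = -7)
-22 + H(13, 9)*x(12, b) = -22 - 7*(5/4 - 9/4*12) = -22 - 7*(5/4 - 27) = -22 - 7*(-103/4) = -22 + 721/4 = 633/4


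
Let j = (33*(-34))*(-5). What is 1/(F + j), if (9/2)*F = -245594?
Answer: -9/440698 ≈ -2.0422e-5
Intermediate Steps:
F = -491188/9 (F = (2/9)*(-245594) = -491188/9 ≈ -54576.)
j = 5610 (j = -1122*(-5) = 5610)
1/(F + j) = 1/(-491188/9 + 5610) = 1/(-440698/9) = -9/440698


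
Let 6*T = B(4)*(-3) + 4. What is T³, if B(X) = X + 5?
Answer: -12167/216 ≈ -56.329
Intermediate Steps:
B(X) = 5 + X
T = -23/6 (T = ((5 + 4)*(-3) + 4)/6 = (9*(-3) + 4)/6 = (-27 + 4)/6 = (⅙)*(-23) = -23/6 ≈ -3.8333)
T³ = (-23/6)³ = -12167/216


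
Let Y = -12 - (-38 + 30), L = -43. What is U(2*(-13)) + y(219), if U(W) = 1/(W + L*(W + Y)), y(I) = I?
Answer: 276817/1264 ≈ 219.00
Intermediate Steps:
Y = -4 (Y = -12 - 1*(-8) = -12 + 8 = -4)
U(W) = 1/(172 - 42*W) (U(W) = 1/(W - 43*(W - 4)) = 1/(W - 43*(-4 + W)) = 1/(W + (172 - 43*W)) = 1/(172 - 42*W))
U(2*(-13)) + y(219) = -1/(-172 + 42*(2*(-13))) + 219 = -1/(-172 + 42*(-26)) + 219 = -1/(-172 - 1092) + 219 = -1/(-1264) + 219 = -1*(-1/1264) + 219 = 1/1264 + 219 = 276817/1264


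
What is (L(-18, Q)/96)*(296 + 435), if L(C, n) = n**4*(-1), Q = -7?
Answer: -1755131/96 ≈ -18283.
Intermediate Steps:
L(C, n) = -n**4
(L(-18, Q)/96)*(296 + 435) = (-1*(-7)**4/96)*(296 + 435) = (-1*2401*(1/96))*731 = -2401*1/96*731 = -2401/96*731 = -1755131/96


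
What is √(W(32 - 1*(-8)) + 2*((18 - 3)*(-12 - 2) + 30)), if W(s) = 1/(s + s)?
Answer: I*√143995/20 ≈ 18.973*I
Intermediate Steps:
W(s) = 1/(2*s)
√(W(32 - 1*(-8)) + 2*((18 - 3)*(-12 - 2) + 30)) = √(1/(2*(32 - 1*(-8))) + 2*((18 - 3)*(-12 - 2) + 30)) = √(1/(2*(32 + 8)) + 2*(15*(-14) + 30)) = √((½)/40 + 2*(-210 + 30)) = √((½)*(1/40) + 2*(-180)) = √(1/80 - 360) = √(-28799/80) = I*√143995/20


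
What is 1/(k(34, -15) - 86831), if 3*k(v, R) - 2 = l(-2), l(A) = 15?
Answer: -3/260476 ≈ -1.1517e-5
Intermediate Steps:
k(v, R) = 17/3 (k(v, R) = ⅔ + (⅓)*15 = ⅔ + 5 = 17/3)
1/(k(34, -15) - 86831) = 1/(17/3 - 86831) = 1/(-260476/3) = -3/260476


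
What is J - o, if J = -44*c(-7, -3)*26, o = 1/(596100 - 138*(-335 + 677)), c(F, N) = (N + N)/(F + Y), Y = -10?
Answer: -3767677073/9331368 ≈ -403.76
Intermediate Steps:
c(F, N) = 2*N/(-10 + F) (c(F, N) = (N + N)/(F - 10) = (2*N)/(-10 + F) = 2*N/(-10 + F))
o = 1/548904 (o = 1/(596100 - 138*342) = 1/(596100 - 47196) = 1/548904 ≈ 1.8218e-6)
J = -6864/17 (J = -88*(-3)/(-10 - 7)*26 = -88*(-3)/(-17)*26 = -88*(-3)*(-1)/17*26 = -44*6/17*26 = -264/17*26 = -6864/17 ≈ -403.76)
J - o = -6864/17 - 1*1/548904 = -6864/17 - 1/548904 = -3767677073/9331368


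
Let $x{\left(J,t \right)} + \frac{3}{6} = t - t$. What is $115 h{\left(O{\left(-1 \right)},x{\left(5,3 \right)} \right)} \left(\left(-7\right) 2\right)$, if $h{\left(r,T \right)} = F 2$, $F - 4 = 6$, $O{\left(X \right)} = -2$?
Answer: $-32200$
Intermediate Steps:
$F = 10$ ($F = 4 + 6 = 10$)
$x{\left(J,t \right)} = - \frac{1}{2}$ ($x{\left(J,t \right)} = - \frac{1}{2} + \left(t - t\right) = - \frac{1}{2} + 0 = - \frac{1}{2}$)
$h{\left(r,T \right)} = 20$ ($h{\left(r,T \right)} = 10 \cdot 2 = 20$)
$115 h{\left(O{\left(-1 \right)},x{\left(5,3 \right)} \right)} \left(\left(-7\right) 2\right) = 115 \cdot 20 \left(\left(-7\right) 2\right) = 115 \cdot 20 \left(-14\right) = 115 \left(-280\right) = -32200$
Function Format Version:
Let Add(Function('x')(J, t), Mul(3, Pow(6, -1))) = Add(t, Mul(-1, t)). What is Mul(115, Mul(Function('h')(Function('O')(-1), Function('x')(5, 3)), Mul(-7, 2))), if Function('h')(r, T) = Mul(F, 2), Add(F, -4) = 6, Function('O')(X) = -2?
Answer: -32200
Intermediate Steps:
F = 10 (F = Add(4, 6) = 10)
Function('x')(J, t) = Rational(-1, 2) (Function('x')(J, t) = Add(Rational(-1, 2), Add(t, Mul(-1, t))) = Add(Rational(-1, 2), 0) = Rational(-1, 2))
Function('h')(r, T) = 20 (Function('h')(r, T) = Mul(10, 2) = 20)
Mul(115, Mul(Function('h')(Function('O')(-1), Function('x')(5, 3)), Mul(-7, 2))) = Mul(115, Mul(20, Mul(-7, 2))) = Mul(115, Mul(20, -14)) = Mul(115, -280) = -32200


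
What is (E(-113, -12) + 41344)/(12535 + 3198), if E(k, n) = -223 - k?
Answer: 41234/15733 ≈ 2.6209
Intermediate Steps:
(E(-113, -12) + 41344)/(12535 + 3198) = ((-223 - 1*(-113)) + 41344)/(12535 + 3198) = ((-223 + 113) + 41344)/15733 = (-110 + 41344)*(1/15733) = 41234*(1/15733) = 41234/15733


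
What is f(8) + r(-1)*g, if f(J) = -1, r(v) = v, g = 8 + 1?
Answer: -10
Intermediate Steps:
g = 9
f(8) + r(-1)*g = -1 - 1*9 = -1 - 9 = -10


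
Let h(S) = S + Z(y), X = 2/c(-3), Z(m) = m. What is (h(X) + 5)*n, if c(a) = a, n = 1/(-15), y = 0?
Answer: -13/45 ≈ -0.28889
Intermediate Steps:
n = -1/15 ≈ -0.066667
X = -⅔ (X = 2/(-3) = 2*(-⅓) = -⅔ ≈ -0.66667)
h(S) = S (h(S) = S + 0 = S)
(h(X) + 5)*n = (-⅔ + 5)*(-1/15) = (13/3)*(-1/15) = -13/45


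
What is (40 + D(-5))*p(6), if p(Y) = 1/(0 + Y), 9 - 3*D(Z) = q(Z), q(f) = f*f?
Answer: 52/9 ≈ 5.7778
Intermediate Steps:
q(f) = f**2
D(Z) = 3 - Z**2/3
p(Y) = 1/Y
(40 + D(-5))*p(6) = (40 + (3 - 1/3*(-5)**2))/6 = (40 + (3 - 1/3*25))*(1/6) = (40 + (3 - 25/3))*(1/6) = (40 - 16/3)*(1/6) = (104/3)*(1/6) = 52/9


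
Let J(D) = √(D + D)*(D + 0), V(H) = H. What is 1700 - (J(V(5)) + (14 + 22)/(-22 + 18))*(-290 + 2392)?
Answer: 20618 - 10510*√10 ≈ -12618.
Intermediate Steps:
J(D) = √2*D^(3/2) (J(D) = √(2*D)*D = (√2*√D)*D = √2*D^(3/2))
1700 - (J(V(5)) + (14 + 22)/(-22 + 18))*(-290 + 2392) = 1700 - (√2*5^(3/2) + (14 + 22)/(-22 + 18))*(-290 + 2392) = 1700 - (√2*(5*√5) + 36/(-4))*2102 = 1700 - (5*√10 - ¼*36)*2102 = 1700 - (5*√10 - 9)*2102 = 1700 - (-9 + 5*√10)*2102 = 1700 - (-18918 + 10510*√10) = 1700 + (18918 - 10510*√10) = 20618 - 10510*√10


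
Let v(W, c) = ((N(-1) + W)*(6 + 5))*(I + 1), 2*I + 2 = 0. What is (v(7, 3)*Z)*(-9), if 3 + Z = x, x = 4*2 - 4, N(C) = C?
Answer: 0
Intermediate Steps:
I = -1 (I = -1 + (½)*0 = -1 + 0 = -1)
x = 4 (x = 8 - 4 = 4)
v(W, c) = 0 (v(W, c) = ((-1 + W)*(6 + 5))*(-1 + 1) = ((-1 + W)*11)*0 = (-11 + 11*W)*0 = 0)
Z = 1 (Z = -3 + 4 = 1)
(v(7, 3)*Z)*(-9) = (0*1)*(-9) = 0*(-9) = 0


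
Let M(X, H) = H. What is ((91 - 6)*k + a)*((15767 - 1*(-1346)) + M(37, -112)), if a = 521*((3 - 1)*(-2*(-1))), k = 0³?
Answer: 35430084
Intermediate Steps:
k = 0
a = 2084 (a = 521*(2*2) = 521*4 = 2084)
((91 - 6)*k + a)*((15767 - 1*(-1346)) + M(37, -112)) = ((91 - 6)*0 + 2084)*((15767 - 1*(-1346)) - 112) = (85*0 + 2084)*((15767 + 1346) - 112) = (0 + 2084)*(17113 - 112) = 2084*17001 = 35430084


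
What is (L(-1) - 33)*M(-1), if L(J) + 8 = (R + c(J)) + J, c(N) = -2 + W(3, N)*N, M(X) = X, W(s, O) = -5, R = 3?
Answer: 36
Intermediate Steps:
c(N) = -2 - 5*N
L(J) = -7 - 4*J (L(J) = -8 + ((3 + (-2 - 5*J)) + J) = -8 + ((1 - 5*J) + J) = -8 + (1 - 4*J) = -7 - 4*J)
(L(-1) - 33)*M(-1) = ((-7 - 4*(-1)) - 33)*(-1) = ((-7 + 4) - 33)*(-1) = (-3 - 33)*(-1) = -36*(-1) = 36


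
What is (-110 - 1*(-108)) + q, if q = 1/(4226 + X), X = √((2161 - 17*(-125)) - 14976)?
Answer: (-2*√10690 + 8451*I)/(√10690 - 4226*I) ≈ -1.9998 - 5.7859e-6*I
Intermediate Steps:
X = I*√10690 (X = √((2161 + 2125) - 14976) = √(4286 - 14976) = √(-10690) = I*√10690 ≈ 103.39*I)
q = 1/(4226 + I*√10690) ≈ 0.00023649 - 5.7859e-6*I
(-110 - 1*(-108)) + q = (-110 - 1*(-108)) + (2113/8934883 - I*√10690/17869766) = (-110 + 108) + (2113/8934883 - I*√10690/17869766) = -2 + (2113/8934883 - I*√10690/17869766) = -17867653/8934883 - I*√10690/17869766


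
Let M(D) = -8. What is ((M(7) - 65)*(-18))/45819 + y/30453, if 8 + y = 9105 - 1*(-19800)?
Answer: 16840085/17226247 ≈ 0.97758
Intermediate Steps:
y = 28897 (y = -8 + (9105 - 1*(-19800)) = -8 + (9105 + 19800) = -8 + 28905 = 28897)
((M(7) - 65)*(-18))/45819 + y/30453 = ((-8 - 65)*(-18))/45819 + 28897/30453 = -73*(-18)*(1/45819) + 28897*(1/30453) = 1314*(1/45819) + 28897/30453 = 146/5091 + 28897/30453 = 16840085/17226247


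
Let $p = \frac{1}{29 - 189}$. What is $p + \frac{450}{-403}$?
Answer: $- \frac{72403}{64480} \approx -1.1229$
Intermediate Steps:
$p = - \frac{1}{160}$ ($p = \frac{1}{-160} = - \frac{1}{160} \approx -0.00625$)
$p + \frac{450}{-403} = - \frac{1}{160} + \frac{450}{-403} = - \frac{1}{160} + 450 \left(- \frac{1}{403}\right) = - \frac{1}{160} - \frac{450}{403} = - \frac{72403}{64480}$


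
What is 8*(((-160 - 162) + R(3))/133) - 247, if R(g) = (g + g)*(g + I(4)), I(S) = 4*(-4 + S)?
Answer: -1857/7 ≈ -265.29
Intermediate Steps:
I(S) = -16 + 4*S
R(g) = 2*g**2 (R(g) = (g + g)*(g + (-16 + 4*4)) = (2*g)*(g + (-16 + 16)) = (2*g)*(g + 0) = (2*g)*g = 2*g**2)
8*(((-160 - 162) + R(3))/133) - 247 = 8*(((-160 - 162) + 2*3**2)/133) - 247 = 8*((-322 + 2*9)*(1/133)) - 247 = 8*((-322 + 18)*(1/133)) - 247 = 8*(-304*1/133) - 247 = 8*(-16/7) - 247 = -128/7 - 247 = -1857/7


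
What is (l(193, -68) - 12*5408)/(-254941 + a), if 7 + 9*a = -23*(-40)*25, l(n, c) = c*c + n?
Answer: 540711/2271476 ≈ 0.23804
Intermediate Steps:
l(n, c) = n + c² (l(n, c) = c² + n = n + c²)
a = 22993/9 (a = -7/9 + (-23*(-40)*25)/9 = -7/9 + (920*25)/9 = -7/9 + (⅑)*23000 = -7/9 + 23000/9 = 22993/9 ≈ 2554.8)
(l(193, -68) - 12*5408)/(-254941 + a) = ((193 + (-68)²) - 12*5408)/(-254941 + 22993/9) = ((193 + 4624) - 64896)/(-2271476/9) = (4817 - 64896)*(-9/2271476) = -60079*(-9/2271476) = 540711/2271476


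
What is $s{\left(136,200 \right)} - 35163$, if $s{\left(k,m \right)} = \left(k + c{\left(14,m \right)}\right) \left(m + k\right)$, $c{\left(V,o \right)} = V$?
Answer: $15237$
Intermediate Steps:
$s{\left(k,m \right)} = \left(14 + k\right) \left(k + m\right)$ ($s{\left(k,m \right)} = \left(k + 14\right) \left(m + k\right) = \left(14 + k\right) \left(k + m\right)$)
$s{\left(136,200 \right)} - 35163 = \left(136^{2} + 14 \cdot 136 + 14 \cdot 200 + 136 \cdot 200\right) - 35163 = \left(18496 + 1904 + 2800 + 27200\right) - 35163 = 50400 - 35163 = 15237$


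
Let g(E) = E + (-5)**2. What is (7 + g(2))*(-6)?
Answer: -204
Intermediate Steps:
g(E) = 25 + E (g(E) = E + 25 = 25 + E)
(7 + g(2))*(-6) = (7 + (25 + 2))*(-6) = (7 + 27)*(-6) = 34*(-6) = -204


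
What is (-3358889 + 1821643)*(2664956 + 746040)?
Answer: -5243539957016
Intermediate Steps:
(-3358889 + 1821643)*(2664956 + 746040) = -1537246*3410996 = -5243539957016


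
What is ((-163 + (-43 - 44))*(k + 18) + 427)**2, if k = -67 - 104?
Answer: 1495910329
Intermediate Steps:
k = -171
((-163 + (-43 - 44))*(k + 18) + 427)**2 = ((-163 + (-43 - 44))*(-171 + 18) + 427)**2 = ((-163 - 87)*(-153) + 427)**2 = (-250*(-153) + 427)**2 = (38250 + 427)**2 = 38677**2 = 1495910329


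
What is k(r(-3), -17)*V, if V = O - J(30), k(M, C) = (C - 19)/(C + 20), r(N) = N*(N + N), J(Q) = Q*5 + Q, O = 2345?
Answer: -25980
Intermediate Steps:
J(Q) = 6*Q (J(Q) = 5*Q + Q = 6*Q)
r(N) = 2*N² (r(N) = N*(2*N) = 2*N²)
k(M, C) = (-19 + C)/(20 + C)
V = 2165 (V = 2345 - 6*30 = 2345 - 1*180 = 2345 - 180 = 2165)
k(r(-3), -17)*V = ((-19 - 17)/(20 - 17))*2165 = (-36/3)*2165 = ((⅓)*(-36))*2165 = -12*2165 = -25980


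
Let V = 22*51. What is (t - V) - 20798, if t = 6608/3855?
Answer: -84494992/3855 ≈ -21918.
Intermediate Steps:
t = 6608/3855 (t = 6608*(1/3855) = 6608/3855 ≈ 1.7141)
V = 1122
(t - V) - 20798 = (6608/3855 - 1*1122) - 20798 = (6608/3855 - 1122) - 20798 = -4318702/3855 - 20798 = -84494992/3855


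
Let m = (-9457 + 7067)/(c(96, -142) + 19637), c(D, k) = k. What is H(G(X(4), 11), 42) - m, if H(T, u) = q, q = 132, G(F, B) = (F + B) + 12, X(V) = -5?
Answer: 515146/3899 ≈ 132.12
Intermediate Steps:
G(F, B) = 12 + B + F (G(F, B) = (B + F) + 12 = 12 + B + F)
H(T, u) = 132
m = -478/3899 (m = (-9457 + 7067)/(-142 + 19637) = -2390/19495 = -2390*1/19495 = -478/3899 ≈ -0.12260)
H(G(X(4), 11), 42) - m = 132 - 1*(-478/3899) = 132 + 478/3899 = 515146/3899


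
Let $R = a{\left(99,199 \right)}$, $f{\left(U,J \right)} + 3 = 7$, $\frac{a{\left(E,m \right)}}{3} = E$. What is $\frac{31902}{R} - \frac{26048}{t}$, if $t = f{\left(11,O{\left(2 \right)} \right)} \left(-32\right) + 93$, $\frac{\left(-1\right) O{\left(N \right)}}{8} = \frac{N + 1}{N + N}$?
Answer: $\frac{2950942}{3465} \approx 851.64$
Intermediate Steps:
$O{\left(N \right)} = - \frac{4 \left(1 + N\right)}{N}$ ($O{\left(N \right)} = - 8 \frac{N + 1}{N + N} = - 8 \frac{1 + N}{2 N} = - \frac{4 \left(1 + N\right)}{N}$)
$a{\left(E,m \right)} = 3 E$
$f{\left(U,J \right)} = 4$ ($f{\left(U,J \right)} = -3 + 7 = 4$)
$t = -35$ ($t = 4 \left(-32\right) + 93 = -128 + 93 = -35$)
$R = 297$ ($R = 3 \cdot 99 = 297$)
$\frac{31902}{R} - \frac{26048}{t} = \frac{31902}{297} - \frac{26048}{-35} = 31902 \cdot \frac{1}{297} - - \frac{26048}{35} = \frac{10634}{99} + \frac{26048}{35} = \frac{2950942}{3465}$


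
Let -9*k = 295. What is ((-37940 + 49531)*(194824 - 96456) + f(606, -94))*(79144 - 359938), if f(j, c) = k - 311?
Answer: -960469757396204/3 ≈ -3.2016e+14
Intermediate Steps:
k = -295/9 (k = -⅑*295 = -295/9 ≈ -32.778)
f(j, c) = -3094/9 (f(j, c) = -295/9 - 311 = -3094/9)
((-37940 + 49531)*(194824 - 96456) + f(606, -94))*(79144 - 359938) = ((-37940 + 49531)*(194824 - 96456) - 3094/9)*(79144 - 359938) = (11591*98368 - 3094/9)*(-280794) = (1140183488 - 3094/9)*(-280794) = (10261648298/9)*(-280794) = -960469757396204/3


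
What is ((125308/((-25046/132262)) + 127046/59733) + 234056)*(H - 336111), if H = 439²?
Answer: 45871615485502945580/748036359 ≈ 6.1323e+10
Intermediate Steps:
H = 192721
((125308/((-25046/132262)) + 127046/59733) + 234056)*(H - 336111) = ((125308/((-25046/132262)) + 127046/59733) + 234056)*(192721 - 336111) = ((125308/((-25046*1/132262)) + 127046*(1/59733)) + 234056)*(-143390) = ((125308/(-12523/66131) + 127046/59733) + 234056)*(-143390) = ((125308*(-66131/12523) + 127046/59733) + 234056)*(-143390) = ((-8286743348/12523 + 127046/59733) + 234056)*(-143390) = (-494990449409026/748036359 + 234056)*(-143390) = -319908051366922/748036359*(-143390) = 45871615485502945580/748036359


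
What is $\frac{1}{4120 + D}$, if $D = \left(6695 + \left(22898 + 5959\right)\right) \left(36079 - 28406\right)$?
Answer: $\frac{1}{272794616} \approx 3.6658 \cdot 10^{-9}$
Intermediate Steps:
$D = 272790496$ ($D = \left(6695 + 28857\right) 7673 = 35552 \cdot 7673 = 272790496$)
$\frac{1}{4120 + D} = \frac{1}{4120 + 272790496} = \frac{1}{272794616}$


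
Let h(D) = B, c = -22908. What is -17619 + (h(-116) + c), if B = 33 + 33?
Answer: -40461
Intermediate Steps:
B = 66
h(D) = 66
-17619 + (h(-116) + c) = -17619 + (66 - 22908) = -17619 - 22842 = -40461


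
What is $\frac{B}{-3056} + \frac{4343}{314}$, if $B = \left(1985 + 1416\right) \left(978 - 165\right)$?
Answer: $- \frac{427470937}{479792} \approx -890.95$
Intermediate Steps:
$B = 2765013$ ($B = 3401 \cdot 813 = 2765013$)
$\frac{B}{-3056} + \frac{4343}{314} = \frac{2765013}{-3056} + \frac{4343}{314} = 2765013 \left(- \frac{1}{3056}\right) + 4343 \cdot \frac{1}{314} = - \frac{2765013}{3056} + \frac{4343}{314} = - \frac{427470937}{479792}$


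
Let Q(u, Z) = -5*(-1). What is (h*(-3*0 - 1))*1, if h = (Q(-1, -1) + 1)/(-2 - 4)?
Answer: 1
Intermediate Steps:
Q(u, Z) = 5
h = -1 (h = (5 + 1)/(-2 - 4) = 6/(-6) = 6*(-1/6) = -1)
(h*(-3*0 - 1))*1 = -(-3*0 - 1)*1 = -(0 - 1)*1 = -1*(-1)*1 = 1*1 = 1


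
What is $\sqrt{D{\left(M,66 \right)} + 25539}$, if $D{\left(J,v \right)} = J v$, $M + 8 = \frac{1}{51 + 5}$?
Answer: $\frac{\sqrt{4902387}}{14} \approx 158.15$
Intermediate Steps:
$M = - \frac{447}{56}$ ($M = -8 + \frac{1}{51 + 5} = -8 + \frac{1}{56} = - \frac{447}{56} \approx -7.9821$)
$\sqrt{D{\left(M,66 \right)} + 25539} = \sqrt{\left(- \frac{447}{56}\right) 66 + 25539} = \sqrt{- \frac{14751}{28} + 25539} = \sqrt{\frac{700341}{28}} = \frac{\sqrt{4902387}}{14}$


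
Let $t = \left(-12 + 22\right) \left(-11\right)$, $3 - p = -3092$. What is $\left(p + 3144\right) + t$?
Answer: $6129$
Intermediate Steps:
$p = 3095$ ($p = 3 - -3092 = 3 + 3092 = 3095$)
$t = -110$ ($t = 10 \left(-11\right) = -110$)
$\left(p + 3144\right) + t = \left(3095 + 3144\right) - 110 = 6239 - 110 = 6129$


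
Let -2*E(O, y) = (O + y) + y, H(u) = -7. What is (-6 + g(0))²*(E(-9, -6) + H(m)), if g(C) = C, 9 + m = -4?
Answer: 126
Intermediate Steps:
m = -13 (m = -9 - 4 = -13)
E(O, y) = -y - O/2 (E(O, y) = -((O + y) + y)/2 = -(O + 2*y)/2 = -y - O/2)
(-6 + g(0))²*(E(-9, -6) + H(m)) = (-6 + 0)²*((-1*(-6) - ½*(-9)) - 7) = (-6)²*((6 + 9/2) - 7) = 36*(21/2 - 7) = 36*(7/2) = 126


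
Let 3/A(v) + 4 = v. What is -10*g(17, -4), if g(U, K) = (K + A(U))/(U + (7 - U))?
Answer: 70/13 ≈ 5.3846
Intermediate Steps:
A(v) = 3/(-4 + v)
g(U, K) = K/7 + 3/(7*(-4 + U)) (g(U, K) = (K + 3/(-4 + U))/(U + (7 - U)) = (K + 3/(-4 + U))/7 = (K + 3/(-4 + U))*(⅐) = K/7 + 3/(7*(-4 + U)))
-10*g(17, -4) = -10*(3 - 4*(-4 + 17))/(7*(-4 + 17)) = -10*(3 - 4*13)/(7*13) = -10*(3 - 52)/(7*13) = -10*(-49)/(7*13) = -10*(-7/13) = 70/13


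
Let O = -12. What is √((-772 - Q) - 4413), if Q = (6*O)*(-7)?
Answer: I*√5689 ≈ 75.425*I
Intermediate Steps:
Q = 504 (Q = (6*(-12))*(-7) = -72*(-7) = 504)
√((-772 - Q) - 4413) = √((-772 - 1*504) - 4413) = √((-772 - 504) - 4413) = √(-1276 - 4413) = √(-5689) = I*√5689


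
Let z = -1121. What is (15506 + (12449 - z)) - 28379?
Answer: 697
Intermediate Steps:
(15506 + (12449 - z)) - 28379 = (15506 + (12449 - 1*(-1121))) - 28379 = (15506 + (12449 + 1121)) - 28379 = (15506 + 13570) - 28379 = 29076 - 28379 = 697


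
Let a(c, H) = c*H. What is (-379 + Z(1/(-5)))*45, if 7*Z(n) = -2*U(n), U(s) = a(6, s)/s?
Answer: -119925/7 ≈ -17132.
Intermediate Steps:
a(c, H) = H*c
U(s) = 6 (U(s) = (s*6)/s = (6*s)/s = 6)
Z(n) = -12/7 (Z(n) = (-2*6)/7 = (1/7)*(-12) = -12/7)
(-379 + Z(1/(-5)))*45 = (-379 - 12/7)*45 = -2665/7*45 = -119925/7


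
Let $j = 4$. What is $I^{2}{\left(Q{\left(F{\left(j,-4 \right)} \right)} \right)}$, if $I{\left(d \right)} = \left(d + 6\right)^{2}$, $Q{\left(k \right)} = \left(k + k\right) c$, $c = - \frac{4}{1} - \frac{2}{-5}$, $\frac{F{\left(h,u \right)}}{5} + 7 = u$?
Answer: $26115852816$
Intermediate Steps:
$F{\left(h,u \right)} = -35 + 5 u$
$c = - \frac{18}{5}$ ($c = \left(-4\right) 1 - - \frac{2}{5} = -4 + \frac{2}{5} = - \frac{18}{5} \approx -3.6$)
$Q{\left(k \right)} = - \frac{36 k}{5}$ ($Q{\left(k \right)} = \left(k + k\right) \left(- \frac{18}{5}\right) = 2 k \left(- \frac{18}{5}\right) = - \frac{36 k}{5}$)
$I{\left(d \right)} = \left(6 + d\right)^{2}$
$I^{2}{\left(Q{\left(F{\left(j,-4 \right)} \right)} \right)} = \left(\left(6 - \frac{36 \left(-35 + 5 \left(-4\right)\right)}{5}\right)^{2}\right)^{2} = \left(\left(6 - \frac{36 \left(-35 - 20\right)}{5}\right)^{2}\right)^{2} = \left(\left(6 - -396\right)^{2}\right)^{2} = \left(\left(6 + 396\right)^{2}\right)^{2} = \left(402^{2}\right)^{2} = 161604^{2} = 26115852816$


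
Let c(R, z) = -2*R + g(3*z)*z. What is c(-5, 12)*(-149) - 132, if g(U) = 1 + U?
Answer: -67778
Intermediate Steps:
c(R, z) = -2*R + z*(1 + 3*z) (c(R, z) = -2*R + (1 + 3*z)*z = -2*R + z*(1 + 3*z))
c(-5, 12)*(-149) - 132 = (-2*(-5) + 12*(1 + 3*12))*(-149) - 132 = (10 + 12*(1 + 36))*(-149) - 132 = (10 + 12*37)*(-149) - 132 = (10 + 444)*(-149) - 132 = 454*(-149) - 132 = -67646 - 132 = -67778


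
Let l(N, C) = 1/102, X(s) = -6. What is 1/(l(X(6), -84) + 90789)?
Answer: 102/9260479 ≈ 1.1015e-5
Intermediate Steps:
l(N, C) = 1/102
1/(l(X(6), -84) + 90789) = 1/(1/102 + 90789) = 1/(9260479/102) = 102/9260479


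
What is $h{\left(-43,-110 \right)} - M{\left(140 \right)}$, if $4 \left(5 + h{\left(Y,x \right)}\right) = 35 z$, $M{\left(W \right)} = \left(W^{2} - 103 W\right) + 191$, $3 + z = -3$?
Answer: $- \frac{10857}{2} \approx -5428.5$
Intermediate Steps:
$z = -6$ ($z = -3 - 3 = -6$)
$M{\left(W \right)} = 191 + W^{2} - 103 W$
$h{\left(Y,x \right)} = - \frac{115}{2}$ ($h{\left(Y,x \right)} = -5 + \frac{35 \left(-6\right)}{4} = -5 + \frac{1}{4} \left(-210\right) = -5 - \frac{105}{2} = - \frac{115}{2}$)
$h{\left(-43,-110 \right)} - M{\left(140 \right)} = - \frac{115}{2} - \left(191 + 140^{2} - 14420\right) = - \frac{115}{2} - \left(191 + 19600 - 14420\right) = - \frac{115}{2} - 5371 = - \frac{10857}{2}$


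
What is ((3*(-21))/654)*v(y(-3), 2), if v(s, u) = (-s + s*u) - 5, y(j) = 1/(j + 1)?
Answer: 231/436 ≈ 0.52982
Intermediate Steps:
y(j) = 1/(1 + j)
v(s, u) = -5 - s + s*u
((3*(-21))/654)*v(y(-3), 2) = ((3*(-21))/654)*(-5 - 1/(1 - 3) + 2/(1 - 3)) = (-63*1/654)*(-5 - 1/(-2) + 2/(-2)) = -21*(-5 - 1*(-1/2) - 1/2*2)/218 = -21*(-5 + 1/2 - 1)/218 = -21/218*(-11/2) = 231/436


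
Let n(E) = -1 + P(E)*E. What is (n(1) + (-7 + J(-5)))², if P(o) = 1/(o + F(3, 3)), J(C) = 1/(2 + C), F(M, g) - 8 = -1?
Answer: 38809/576 ≈ 67.377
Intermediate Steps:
F(M, g) = 7 (F(M, g) = 8 - 1 = 7)
P(o) = 1/(7 + o) (P(o) = 1/(o + 7) = 1/(7 + o))
n(E) = -1 + E/(7 + E)
(n(1) + (-7 + J(-5)))² = (-7/(7 + 1) + (-7 + 1/(2 - 5)))² = (-7/8 + (-7 + 1/(-3)))² = (-7*⅛ + (-7 - ⅓))² = (-7/8 - 22/3)² = (-197/24)² = 38809/576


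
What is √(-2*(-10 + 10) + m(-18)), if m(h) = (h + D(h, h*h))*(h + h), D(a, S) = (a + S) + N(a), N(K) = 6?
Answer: 42*I*√6 ≈ 102.88*I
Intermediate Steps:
D(a, S) = 6 + S + a (D(a, S) = (a + S) + 6 = (S + a) + 6 = 6 + S + a)
m(h) = 2*h*(6 + h² + 2*h) (m(h) = (h + (6 + h*h + h))*(h + h) = (h + (6 + h² + h))*(2*h) = (h + (6 + h + h²))*(2*h) = (6 + h² + 2*h)*(2*h) = 2*h*(6 + h² + 2*h))
√(-2*(-10 + 10) + m(-18)) = √(-2*(-10 + 10) + 2*(-18)*(6 + (-18)² + 2*(-18))) = √(-2*0 + 2*(-18)*(6 + 324 - 36)) = √(0 + 2*(-18)*294) = √(0 - 10584) = √(-10584) = 42*I*√6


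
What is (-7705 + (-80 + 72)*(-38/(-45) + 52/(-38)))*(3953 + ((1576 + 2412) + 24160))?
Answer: -211359115291/855 ≈ -2.4720e+8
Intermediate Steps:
(-7705 + (-80 + 72)*(-38/(-45) + 52/(-38)))*(3953 + ((1576 + 2412) + 24160)) = (-7705 - 8*(-38*(-1/45) + 52*(-1/38)))*(3953 + (3988 + 24160)) = (-7705 - 8*(38/45 - 26/19))*(3953 + 28148) = (-7705 - 8*(-448/855))*32101 = (-7705 + 3584/855)*32101 = -6584191/855*32101 = -211359115291/855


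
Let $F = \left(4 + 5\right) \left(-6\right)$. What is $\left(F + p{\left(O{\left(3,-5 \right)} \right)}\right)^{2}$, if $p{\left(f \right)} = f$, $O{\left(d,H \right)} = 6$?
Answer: $2304$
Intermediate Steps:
$F = -54$ ($F = 9 \left(-6\right) = -54$)
$\left(F + p{\left(O{\left(3,-5 \right)} \right)}\right)^{2} = \left(-54 + 6\right)^{2} = \left(-48\right)^{2} = 2304$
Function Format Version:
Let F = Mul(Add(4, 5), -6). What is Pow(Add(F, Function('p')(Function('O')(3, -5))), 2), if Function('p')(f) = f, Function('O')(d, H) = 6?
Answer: 2304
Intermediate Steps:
F = -54 (F = Mul(9, -6) = -54)
Pow(Add(F, Function('p')(Function('O')(3, -5))), 2) = Pow(Add(-54, 6), 2) = Pow(-48, 2) = 2304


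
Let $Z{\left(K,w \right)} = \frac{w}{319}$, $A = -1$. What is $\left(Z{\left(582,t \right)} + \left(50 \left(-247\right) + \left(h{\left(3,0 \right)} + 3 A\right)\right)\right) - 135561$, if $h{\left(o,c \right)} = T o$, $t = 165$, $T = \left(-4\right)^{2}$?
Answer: $- \frac{4288099}{29} \approx -1.4787 \cdot 10^{5}$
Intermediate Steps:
$T = 16$
$Z{\left(K,w \right)} = \frac{w}{319}$ ($Z{\left(K,w \right)} = w \frac{1}{319} = \frac{w}{319}$)
$h{\left(o,c \right)} = 16 o$
$\left(Z{\left(582,t \right)} + \left(50 \left(-247\right) + \left(h{\left(3,0 \right)} + 3 A\right)\right)\right) - 135561 = \left(\frac{1}{319} \cdot 165 + \left(50 \left(-247\right) + \left(16 \cdot 3 + 3 \left(-1\right)\right)\right)\right) - 135561 = \left(\frac{15}{29} + \left(-12350 + \left(48 - 3\right)\right)\right) - 135561 = \left(\frac{15}{29} + \left(-12350 + 45\right)\right) - 135561 = \left(\frac{15}{29} - 12305\right) - 135561 = - \frac{356830}{29} - 135561 = - \frac{4288099}{29}$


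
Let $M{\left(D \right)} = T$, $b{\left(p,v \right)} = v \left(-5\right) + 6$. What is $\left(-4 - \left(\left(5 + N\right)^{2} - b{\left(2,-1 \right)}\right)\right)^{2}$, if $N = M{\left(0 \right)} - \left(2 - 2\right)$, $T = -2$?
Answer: $4$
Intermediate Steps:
$b{\left(p,v \right)} = 6 - 5 v$ ($b{\left(p,v \right)} = - 5 v + 6 = 6 - 5 v$)
$M{\left(D \right)} = -2$
$N = -2$ ($N = -2 - \left(2 - 2\right) = -2 - 0 = -2 + 0 = -2$)
$\left(-4 - \left(\left(5 + N\right)^{2} - b{\left(2,-1 \right)}\right)\right)^{2} = \left(-4 + \left(\left(6 - -5\right) - \left(5 - 2\right)^{2}\right)\right)^{2} = \left(-4 + \left(\left(6 + 5\right) - 3^{2}\right)\right)^{2} = \left(-4 + \left(11 - 9\right)\right)^{2} = \left(-4 + 2\right)^{2} = \left(-2\right)^{2} = 4$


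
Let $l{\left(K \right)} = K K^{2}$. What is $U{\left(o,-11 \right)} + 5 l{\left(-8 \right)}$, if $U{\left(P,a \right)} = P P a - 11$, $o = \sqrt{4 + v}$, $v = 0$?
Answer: $-2615$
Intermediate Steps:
$o = 2$ ($o = \sqrt{4 + 0} = \sqrt{4} = 2$)
$U{\left(P,a \right)} = -11 + a P^{2}$ ($U{\left(P,a \right)} = P^{2} a - 11 = a P^{2} - 11 = -11 + a P^{2}$)
$l{\left(K \right)} = K^{3}$
$U{\left(o,-11 \right)} + 5 l{\left(-8 \right)} = \left(-11 - 11 \cdot 2^{2}\right) + 5 \left(-8\right)^{3} = \left(-11 - 44\right) + 5 \left(-512\right) = \left(-11 - 44\right) - 2560 = -55 - 2560 = -2615$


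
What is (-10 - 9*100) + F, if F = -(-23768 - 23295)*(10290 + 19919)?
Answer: 1421725257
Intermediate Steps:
F = 1421726167 (F = -(-47063)*30209 = -1*(-1421726167) = 1421726167)
(-10 - 9*100) + F = (-10 - 9*100) + 1421726167 = (-10 - 900) + 1421726167 = -910 + 1421726167 = 1421725257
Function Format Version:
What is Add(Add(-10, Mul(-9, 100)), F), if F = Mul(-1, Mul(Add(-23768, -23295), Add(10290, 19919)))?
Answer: 1421725257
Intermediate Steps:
F = 1421726167 (F = Mul(-1, Mul(-47063, 30209)) = Mul(-1, -1421726167) = 1421726167)
Add(Add(-10, Mul(-9, 100)), F) = Add(Add(-10, Mul(-9, 100)), 1421726167) = Add(Add(-10, -900), 1421726167) = Add(-910, 1421726167) = 1421725257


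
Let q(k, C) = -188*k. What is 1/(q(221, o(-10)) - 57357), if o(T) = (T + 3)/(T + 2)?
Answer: -1/98905 ≈ -1.0111e-5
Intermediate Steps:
o(T) = (3 + T)/(2 + T)
1/(q(221, o(-10)) - 57357) = 1/(-188*221 - 57357) = 1/(-41548 - 57357) = 1/(-98905) = -1/98905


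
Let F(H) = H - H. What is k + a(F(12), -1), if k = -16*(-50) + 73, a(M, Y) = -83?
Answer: 790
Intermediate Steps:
F(H) = 0
k = 873 (k = 800 + 73 = 873)
k + a(F(12), -1) = 873 - 83 = 790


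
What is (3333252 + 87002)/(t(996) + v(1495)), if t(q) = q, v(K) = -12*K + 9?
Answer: -3420254/16935 ≈ -201.96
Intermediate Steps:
v(K) = 9 - 12*K
(3333252 + 87002)/(t(996) + v(1495)) = (3333252 + 87002)/(996 + (9 - 12*1495)) = 3420254/(996 + (9 - 17940)) = 3420254/(996 - 17931) = 3420254/(-16935) = 3420254*(-1/16935) = -3420254/16935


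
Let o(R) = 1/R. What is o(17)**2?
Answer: 1/289 ≈ 0.0034602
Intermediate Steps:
o(17)**2 = (1/17)**2 = 1/289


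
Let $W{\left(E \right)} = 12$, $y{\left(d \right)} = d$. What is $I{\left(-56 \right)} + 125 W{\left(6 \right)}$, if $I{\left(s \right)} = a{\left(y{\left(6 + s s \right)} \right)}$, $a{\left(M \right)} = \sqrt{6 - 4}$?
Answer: $1500 + \sqrt{2} \approx 1501.4$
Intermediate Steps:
$a{\left(M \right)} = \sqrt{2}$
$I{\left(s \right)} = \sqrt{2}$
$I{\left(-56 \right)} + 125 W{\left(6 \right)} = \sqrt{2} + 125 \cdot 12 = \sqrt{2} + 1500 = 1500 + \sqrt{2}$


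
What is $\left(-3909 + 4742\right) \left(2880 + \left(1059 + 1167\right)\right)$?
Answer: $4253298$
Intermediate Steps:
$\left(-3909 + 4742\right) \left(2880 + \left(1059 + 1167\right)\right) = 833 \left(2880 + 2226\right) = 833 \cdot 5106 = 4253298$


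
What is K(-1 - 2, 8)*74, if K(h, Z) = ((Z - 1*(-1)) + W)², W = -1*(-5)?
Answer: 14504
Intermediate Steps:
W = 5
K(h, Z) = (6 + Z)² (K(h, Z) = ((Z - 1*(-1)) + 5)² = ((Z + 1) + 5)² = ((1 + Z) + 5)² = (6 + Z)²)
K(-1 - 2, 8)*74 = (6 + 8)²*74 = 14²*74 = 196*74 = 14504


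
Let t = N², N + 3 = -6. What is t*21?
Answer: 1701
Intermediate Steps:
N = -9 (N = -3 - 6 = -9)
t = 81 (t = (-9)² = 81)
t*21 = 81*21 = 1701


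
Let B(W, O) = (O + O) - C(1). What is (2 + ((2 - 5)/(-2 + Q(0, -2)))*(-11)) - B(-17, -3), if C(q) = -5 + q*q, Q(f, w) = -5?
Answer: -5/7 ≈ -0.71429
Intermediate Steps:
C(q) = -5 + q²
B(W, O) = 4 + 2*O (B(W, O) = (O + O) - (-5 + 1²) = 2*O - (-5 + 1) = 2*O - 1*(-4) = 2*O + 4 = 4 + 2*O)
(2 + ((2 - 5)/(-2 + Q(0, -2)))*(-11)) - B(-17, -3) = (2 + ((2 - 5)/(-2 - 5))*(-11)) - (4 + 2*(-3)) = (2 - 3/(-7)*(-11)) - (4 - 6) = (2 - 3*(-⅐)*(-11)) - 1*(-2) = (2 + (3/7)*(-11)) + 2 = (2 - 33/7) + 2 = -19/7 + 2 = -5/7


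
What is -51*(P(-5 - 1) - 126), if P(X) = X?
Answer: 6732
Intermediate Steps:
-51*(P(-5 - 1) - 126) = -51*((-5 - 1) - 126) = -51*(-6 - 126) = -51*(-132) = 6732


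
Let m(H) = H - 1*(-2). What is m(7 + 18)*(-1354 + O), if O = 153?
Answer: -32427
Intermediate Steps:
m(H) = 2 + H (m(H) = H + 2 = 2 + H)
m(7 + 18)*(-1354 + O) = (2 + (7 + 18))*(-1354 + 153) = (2 + 25)*(-1201) = 27*(-1201) = -32427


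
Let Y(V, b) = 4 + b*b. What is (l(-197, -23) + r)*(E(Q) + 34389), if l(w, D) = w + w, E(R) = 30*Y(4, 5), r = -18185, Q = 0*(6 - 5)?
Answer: -655076961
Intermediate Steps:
Q = 0 (Q = 0*1 = 0)
Y(V, b) = 4 + b²
E(R) = 870 (E(R) = 30*(4 + 5²) = 30*(4 + 25) = 30*29 = 870)
l(w, D) = 2*w
(l(-197, -23) + r)*(E(Q) + 34389) = (2*(-197) - 18185)*(870 + 34389) = (-394 - 18185)*35259 = -18579*35259 = -655076961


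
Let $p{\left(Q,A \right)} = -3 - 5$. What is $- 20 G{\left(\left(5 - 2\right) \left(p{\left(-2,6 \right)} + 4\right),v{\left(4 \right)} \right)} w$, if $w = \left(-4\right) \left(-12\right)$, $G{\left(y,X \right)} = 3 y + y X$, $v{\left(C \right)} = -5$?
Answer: $-23040$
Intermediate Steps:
$p{\left(Q,A \right)} = -8$
$G{\left(y,X \right)} = 3 y + X y$
$w = 48$
$- 20 G{\left(\left(5 - 2\right) \left(p{\left(-2,6 \right)} + 4\right),v{\left(4 \right)} \right)} w = - 20 \left(5 - 2\right) \left(-8 + 4\right) \left(3 - 5\right) 48 = - 20 \cdot 3 \left(-4\right) \left(-2\right) 48 = - 20 \left(\left(-12\right) \left(-2\right)\right) 48 = \left(-20\right) 24 \cdot 48 = \left(-480\right) 48 = -23040$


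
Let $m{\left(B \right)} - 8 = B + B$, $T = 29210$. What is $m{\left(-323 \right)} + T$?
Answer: $28572$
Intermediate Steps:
$m{\left(B \right)} = 8 + 2 B$ ($m{\left(B \right)} = 8 + \left(B + B\right) = 8 + 2 B$)
$m{\left(-323 \right)} + T = \left(8 + 2 \left(-323\right)\right) + 29210 = \left(8 - 646\right) + 29210 = -638 + 29210 = 28572$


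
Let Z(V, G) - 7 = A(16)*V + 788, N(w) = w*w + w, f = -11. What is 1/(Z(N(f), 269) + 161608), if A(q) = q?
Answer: 1/164163 ≈ 6.0915e-6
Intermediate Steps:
N(w) = w + w² (N(w) = w² + w = w + w²)
Z(V, G) = 795 + 16*V (Z(V, G) = 7 + (16*V + 788) = 7 + (788 + 16*V) = 795 + 16*V)
1/(Z(N(f), 269) + 161608) = 1/((795 + 16*(-11*(1 - 11))) + 161608) = 1/((795 + 16*(-11*(-10))) + 161608) = 1/((795 + 16*110) + 161608) = 1/((795 + 1760) + 161608) = 1/(2555 + 161608) = 1/164163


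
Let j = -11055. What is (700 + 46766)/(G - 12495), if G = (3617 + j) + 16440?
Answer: -47466/3493 ≈ -13.589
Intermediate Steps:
G = 9002 (G = (3617 - 11055) + 16440 = -7438 + 16440 = 9002)
(700 + 46766)/(G - 12495) = (700 + 46766)/(9002 - 12495) = 47466/(-3493) = 47466*(-1/3493) = -47466/3493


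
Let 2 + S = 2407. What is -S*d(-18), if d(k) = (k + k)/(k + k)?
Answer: -2405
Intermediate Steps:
S = 2405 (S = -2 + 2407 = 2405)
d(k) = 1 (d(k) = (2*k)/((2*k)) = (2*k)*(1/(2*k)) = 1)
-S*d(-18) = -2405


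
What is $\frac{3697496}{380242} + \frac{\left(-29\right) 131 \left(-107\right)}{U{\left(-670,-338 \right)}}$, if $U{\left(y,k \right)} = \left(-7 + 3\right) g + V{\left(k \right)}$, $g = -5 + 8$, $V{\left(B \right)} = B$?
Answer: $- \frac{76635793853}{66542350} \approx -1151.7$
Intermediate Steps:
$g = 3$
$U{\left(y,k \right)} = -12 + k$ ($U{\left(y,k \right)} = \left(-7 + 3\right) 3 + k = \left(-4\right) 3 + k = -12 + k$)
$\frac{3697496}{380242} + \frac{\left(-29\right) 131 \left(-107\right)}{U{\left(-670,-338 \right)}} = \frac{3697496}{380242} + \frac{\left(-29\right) 131 \left(-107\right)}{-12 - 338} = 3697496 \cdot \frac{1}{380242} + \frac{\left(-3799\right) \left(-107\right)}{-350} = \frac{1848748}{190121} + 406493 \left(- \frac{1}{350}\right) = \frac{1848748}{190121} - \frac{406493}{350} = - \frac{76635793853}{66542350}$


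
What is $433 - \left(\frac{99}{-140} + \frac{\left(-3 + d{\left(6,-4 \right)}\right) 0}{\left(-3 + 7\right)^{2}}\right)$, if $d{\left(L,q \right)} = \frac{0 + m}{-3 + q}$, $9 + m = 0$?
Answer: $\frac{60719}{140} \approx 433.71$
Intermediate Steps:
$m = -9$ ($m = -9 + 0 = -9$)
$d{\left(L,q \right)} = - \frac{9}{-3 + q}$ ($d{\left(L,q \right)} = \frac{0 - 9}{-3 + q} = - \frac{9}{-3 + q}$)
$433 - \left(\frac{99}{-140} + \frac{\left(-3 + d{\left(6,-4 \right)}\right) 0}{\left(-3 + 7\right)^{2}}\right) = 433 - \left(\frac{99}{-140} + \frac{\left(-3 - \frac{9}{-3 - 4}\right) 0}{\left(-3 + 7\right)^{2}}\right) = 433 - \left(99 \left(- \frac{1}{140}\right) + \frac{\left(-3 - \frac{9}{-7}\right) 0}{4^{2}}\right) = 433 - \left(- \frac{99}{140} + \frac{\left(-3 - - \frac{9}{7}\right) 0}{16}\right) = 433 - \left(- \frac{99}{140} + \left(-3 + \frac{9}{7}\right) 0 \cdot \frac{1}{16}\right) = 433 - \left(- \frac{99}{140} + \left(- \frac{12}{7}\right) 0 \cdot \frac{1}{16}\right) = 433 - \left(- \frac{99}{140} + 0 \cdot \frac{1}{16}\right) = 433 - \left(- \frac{99}{140} + 0\right) = 433 - - \frac{99}{140} = 433 + \frac{99}{140} = \frac{60719}{140}$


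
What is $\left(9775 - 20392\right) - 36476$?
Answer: $-47093$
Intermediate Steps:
$\left(9775 - 20392\right) - 36476 = -10617 - 36476 = -47093$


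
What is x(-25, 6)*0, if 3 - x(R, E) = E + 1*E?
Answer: 0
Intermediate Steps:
x(R, E) = 3 - 2*E (x(R, E) = 3 - (E + 1*E) = 3 - (E + E) = 3 - 2*E)
x(-25, 6)*0 = (3 - 2*6)*0 = (3 - 12)*0 = -9*0 = 0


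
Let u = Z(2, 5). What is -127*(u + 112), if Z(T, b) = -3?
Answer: -13843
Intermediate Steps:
u = -3
-127*(u + 112) = -127*(-3 + 112) = -127*109 = -13843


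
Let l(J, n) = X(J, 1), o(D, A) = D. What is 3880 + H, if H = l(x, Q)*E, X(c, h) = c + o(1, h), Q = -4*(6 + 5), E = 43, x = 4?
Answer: 4095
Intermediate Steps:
Q = -44 (Q = -4*11 = -44)
X(c, h) = 1 + c (X(c, h) = c + 1 = 1 + c)
l(J, n) = 1 + J
H = 215 (H = (1 + 4)*43 = 5*43 = 215)
3880 + H = 3880 + 215 = 4095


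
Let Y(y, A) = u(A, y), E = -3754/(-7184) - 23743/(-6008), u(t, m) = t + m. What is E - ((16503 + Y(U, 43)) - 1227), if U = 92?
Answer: -20780260039/1348796 ≈ -15407.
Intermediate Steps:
u(t, m) = m + t
E = 6035117/1348796 (E = -3754*(-1/7184) - 23743*(-1/6008) = 1877/3592 + 23743/6008 = 6035117/1348796 ≈ 4.4744)
Y(y, A) = A + y (Y(y, A) = y + A = A + y)
E - ((16503 + Y(U, 43)) - 1227) = 6035117/1348796 - ((16503 + (43 + 92)) - 1227) = 6035117/1348796 - ((16503 + 135) - 1227) = 6035117/1348796 - (16638 - 1227) = 6035117/1348796 - 1*15411 = 6035117/1348796 - 15411 = -20780260039/1348796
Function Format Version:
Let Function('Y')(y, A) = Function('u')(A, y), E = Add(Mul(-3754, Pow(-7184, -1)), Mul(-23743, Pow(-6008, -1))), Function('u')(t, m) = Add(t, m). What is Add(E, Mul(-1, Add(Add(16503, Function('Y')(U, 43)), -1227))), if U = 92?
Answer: Rational(-20780260039, 1348796) ≈ -15407.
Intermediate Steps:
Function('u')(t, m) = Add(m, t)
E = Rational(6035117, 1348796) (E = Add(Mul(-3754, Rational(-1, 7184)), Mul(-23743, Rational(-1, 6008))) = Add(Rational(1877, 3592), Rational(23743, 6008)) = Rational(6035117, 1348796) ≈ 4.4744)
Function('Y')(y, A) = Add(A, y) (Function('Y')(y, A) = Add(y, A) = Add(A, y))
Add(E, Mul(-1, Add(Add(16503, Function('Y')(U, 43)), -1227))) = Add(Rational(6035117, 1348796), Mul(-1, Add(Add(16503, Add(43, 92)), -1227))) = Add(Rational(6035117, 1348796), Mul(-1, Add(Add(16503, 135), -1227))) = Add(Rational(6035117, 1348796), Mul(-1, Add(16638, -1227))) = Add(Rational(6035117, 1348796), Mul(-1, 15411)) = Add(Rational(6035117, 1348796), -15411) = Rational(-20780260039, 1348796)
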